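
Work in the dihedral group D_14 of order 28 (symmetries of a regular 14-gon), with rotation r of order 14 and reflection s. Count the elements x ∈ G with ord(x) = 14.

6

The elements of order 14 are: r, r^3, r^5, r^9, r^11, r^13.
That's 6.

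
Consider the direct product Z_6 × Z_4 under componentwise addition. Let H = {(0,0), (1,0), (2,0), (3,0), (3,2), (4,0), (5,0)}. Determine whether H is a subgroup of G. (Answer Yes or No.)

|H| = 7 does not divide |G| = 24, so by Lagrange H is not a subgroup.

No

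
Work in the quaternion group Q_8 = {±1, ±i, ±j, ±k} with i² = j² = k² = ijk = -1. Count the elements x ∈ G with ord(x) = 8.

No element of G has order 8 (even though 8 | 8).

0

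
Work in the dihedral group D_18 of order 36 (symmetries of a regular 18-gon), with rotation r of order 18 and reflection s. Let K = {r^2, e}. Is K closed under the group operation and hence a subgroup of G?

No

r^2 ∈ K but its inverse r^16 ∉ K, so K is not a subgroup.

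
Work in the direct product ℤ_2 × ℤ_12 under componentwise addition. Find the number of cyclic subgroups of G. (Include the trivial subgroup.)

Group the elements of G by the cyclic subgroup they generate; each cyclic subgroup of order d accounts for φ(d) elements.
Cyclic subgroups by order — order 1: 1; order 2: 3; order 3: 1; order 4: 2; order 6: 3; order 12: 2.
Total: 12.

12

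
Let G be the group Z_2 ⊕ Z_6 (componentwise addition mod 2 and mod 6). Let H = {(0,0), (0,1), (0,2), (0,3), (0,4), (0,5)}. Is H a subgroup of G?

Yes

|H| = 6 divides |G| = 12, consistent with Lagrange.
H contains the identity, every element's inverse is in H, and H is closed under +: it is a subgroup.
In fact H = ⟨(0,1)⟩.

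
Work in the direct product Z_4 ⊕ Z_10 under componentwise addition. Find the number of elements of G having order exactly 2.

3

An element (a,b) has order lcm(ord(a), ord(b)); count pairs with lcm equal to 2.
Enumerating gives 3 such elements.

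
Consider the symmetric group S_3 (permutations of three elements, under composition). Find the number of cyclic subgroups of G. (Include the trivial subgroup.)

5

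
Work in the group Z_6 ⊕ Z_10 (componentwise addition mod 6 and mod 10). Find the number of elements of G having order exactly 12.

An element (a,b) has order lcm(ord(a), ord(b)); count pairs with lcm equal to 12.
Enumerating gives 0 such elements.

0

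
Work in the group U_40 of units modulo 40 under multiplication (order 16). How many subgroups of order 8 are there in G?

7

|G| = 16 and 8 | 16, so subgroups of order 8 are possible by Lagrange.
The subgroups of order 8 are: {1, 7, 9, 11, 13, 19, 23, 37}; {1, 3, 9, 11, 17, 19, 27, 33}; {1, 9, 11, 19, 21, 29, 31, 39}; {1, 9, 13, 17, 21, 29, 33, 37}; … (7 in all).
So G has 7 subgroups of order 8.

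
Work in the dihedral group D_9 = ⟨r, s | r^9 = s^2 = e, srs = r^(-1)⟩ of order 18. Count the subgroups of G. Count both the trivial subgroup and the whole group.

16

|G| = 18, so by Lagrange every subgroup order divides 18. Divisors: 1, 2, 3, 6, 9, 18.
Subgroups by order — order 1: 1; order 2: 9; order 3: 1; order 6: 3; order 9: 1; order 18: 1.
Total: 1 + 9 + 1 + 3 + 1 + 1 = 16.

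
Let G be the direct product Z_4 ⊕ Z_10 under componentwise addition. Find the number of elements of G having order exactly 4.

4

An element (a,b) has order lcm(ord(a), ord(b)); count pairs with lcm equal to 4.
Enumerating gives 4 such elements.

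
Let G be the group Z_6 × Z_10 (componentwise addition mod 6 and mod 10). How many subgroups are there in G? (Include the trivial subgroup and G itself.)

|G| = 60, so by Lagrange every subgroup order divides 60. Divisors: 1, 2, 3, 4, 5, 6, 10, 12, 15, 20, 30, 60.
Subgroups by order — order 1: 1; order 2: 3; order 3: 1; order 4: 1; order 5: 1; order 6: 3; order 10: 3; order 12: 1; order 15: 1; order 20: 1; order 30: 3; order 60: 1.
Total: 1 + 3 + 1 + 1 + 1 + 3 + 3 + 1 + 1 + 1 + 3 + 1 = 20.

20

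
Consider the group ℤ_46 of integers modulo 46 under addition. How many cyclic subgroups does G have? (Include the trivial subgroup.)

Group the elements of G by the cyclic subgroup they generate; each cyclic subgroup of order d accounts for φ(d) elements.
Cyclic subgroups by order — order 1: 1; order 2: 1; order 23: 1; order 46: 1.
Total: 4.

4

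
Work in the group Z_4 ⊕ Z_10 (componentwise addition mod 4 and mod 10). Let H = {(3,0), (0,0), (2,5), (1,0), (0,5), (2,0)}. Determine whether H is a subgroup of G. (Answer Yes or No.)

No

|H| = 6 does not divide |G| = 40, so by Lagrange H is not a subgroup.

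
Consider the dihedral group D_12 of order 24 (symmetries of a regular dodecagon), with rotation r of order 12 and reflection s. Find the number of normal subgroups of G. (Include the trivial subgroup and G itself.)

9

G has 34 subgroups. Checking conjugation-invariance by order — order 1: 1/1 normal; order 2: 1/13 normal; order 3: 1/1 normal; order 4: 1/7 normal; order 6: 1/5 normal; order 8: 0/3 normal; order 12: 3/3 normal; order 24: 1/1 normal.
Total normal subgroups: 9.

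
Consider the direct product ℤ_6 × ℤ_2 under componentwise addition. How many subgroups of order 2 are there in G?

|G| = 12 and 2 | 12, so subgroups of order 2 are possible by Lagrange.
The subgroups of order 2 are: {(0,0), (0,1)}; {(0,0), (3,0)}; {(0,0), (3,1)}.
So G has 3 subgroups of order 2.

3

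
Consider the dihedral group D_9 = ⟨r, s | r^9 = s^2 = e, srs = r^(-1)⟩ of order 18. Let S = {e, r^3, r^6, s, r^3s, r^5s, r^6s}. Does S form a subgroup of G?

|S| = 7 does not divide |G| = 18, so by Lagrange S is not a subgroup.

No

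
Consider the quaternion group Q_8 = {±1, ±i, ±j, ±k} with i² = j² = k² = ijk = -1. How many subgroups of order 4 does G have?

3

|G| = 8 and 4 | 8, so subgroups of order 4 are possible by Lagrange.
The subgroups of order 4 are: {1, -1, i, -i}; {1, -1, j, -j}; {1, -1, k, -k}.
So G has 3 subgroups of order 4.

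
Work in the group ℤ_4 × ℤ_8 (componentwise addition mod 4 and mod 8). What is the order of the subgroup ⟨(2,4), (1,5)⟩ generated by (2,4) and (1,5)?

|⟨(2,4)⟩| = 2 and |⟨(1,5)⟩| = 8, so |H| is a multiple of lcm(2, 8) = 8 and divides |G| = 32.
Closing under the operation: H = {(0,0), (0,2), (0,4), (0,6), (1,1), (1,3), (1,5), (1,7), (2,0), (2,2), (2,4), (2,6), (3,1), (3,3), (3,5), (3,7)}, so |H| = 16.

16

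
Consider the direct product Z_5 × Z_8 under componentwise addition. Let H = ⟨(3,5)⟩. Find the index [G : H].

1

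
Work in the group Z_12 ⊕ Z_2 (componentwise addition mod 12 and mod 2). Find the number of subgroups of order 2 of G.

|G| = 24 and 2 | 24, so subgroups of order 2 are possible by Lagrange.
The subgroups of order 2 are: {(0,0), (0,1)}; {(0,0), (6,0)}; {(0,0), (6,1)}.
So G has 3 subgroups of order 2.

3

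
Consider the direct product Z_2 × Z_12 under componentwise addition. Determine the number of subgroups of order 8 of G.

|G| = 24 and 8 | 24, so subgroups of order 8 are possible by Lagrange.
The subgroups of order 8 are: {(0,0), (0,3), (0,6), (0,9), (1,0), (1,3), (1,6), (1,9)}.
So G has 1 subgroup of order 8.

1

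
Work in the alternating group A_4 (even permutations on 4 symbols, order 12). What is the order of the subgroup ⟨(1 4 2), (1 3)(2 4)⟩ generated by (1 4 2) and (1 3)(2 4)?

|⟨(1 4 2)⟩| = 3 and |⟨(1 3)(2 4)⟩| = 2, so |H| is a multiple of lcm(3, 2) = 6 and divides |G| = 12.
Closing {(1 4 2), (1 3)(2 4)} under the group operation gives all of G, so |H| = 12.

12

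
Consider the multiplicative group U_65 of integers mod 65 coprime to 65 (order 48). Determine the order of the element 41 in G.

12

Compute successive powers of 41 mod 65: 41, 56, 21, 16, 6, 51, 11, 61, …; 41^12 ≡ 1 (mod 65).
So |⟨41⟩| = 12.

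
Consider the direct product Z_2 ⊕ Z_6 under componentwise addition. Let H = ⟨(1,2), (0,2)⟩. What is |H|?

|⟨(1,2)⟩| = 6 and |⟨(0,2)⟩| = 3, so |H| is a multiple of lcm(6, 3) = 6 and divides |G| = 12.
Closing under the operation: H = {(0,0), (0,2), (0,4), (1,0), (1,2), (1,4)}, so |H| = 6.

6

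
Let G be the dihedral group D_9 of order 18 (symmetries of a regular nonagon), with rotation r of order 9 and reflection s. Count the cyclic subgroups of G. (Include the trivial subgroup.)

12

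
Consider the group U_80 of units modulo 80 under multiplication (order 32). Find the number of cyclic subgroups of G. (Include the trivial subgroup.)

A cyclic subgroup of order d is generated by each of its φ(d) elements of order d, so the cyclic subgroups of order d number (#elements of order d)/φ(d).
Cyclic subgroups by order — order 1: 1; order 2: 7; order 4: 12.
Total: 20.

20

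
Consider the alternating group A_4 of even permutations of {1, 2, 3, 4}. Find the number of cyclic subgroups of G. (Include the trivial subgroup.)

Each element a generates a cyclic subgroup ⟨a⟩; distinct elements may generate the same one (a cyclic group of order d has φ(d) generators).
Cyclic subgroups by order — order 1: 1; order 2: 3; order 3: 4.
Total: 8.

8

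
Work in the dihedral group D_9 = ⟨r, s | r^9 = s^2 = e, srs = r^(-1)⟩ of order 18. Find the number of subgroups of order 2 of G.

|G| = 18 and 2 | 18, so subgroups of order 2 are possible by Lagrange.
The subgroups of order 2 are: {e, r^2s}; {e, r^3s}; {e, r^4s}; {e, r^5s}; … (9 in all).
So G has 9 subgroups of order 2.

9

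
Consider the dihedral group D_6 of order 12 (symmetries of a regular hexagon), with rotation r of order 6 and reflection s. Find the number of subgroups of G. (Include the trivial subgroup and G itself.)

|G| = 12, so by Lagrange every subgroup order divides 12. Divisors: 1, 2, 3, 4, 6, 12.
Subgroups by order — order 1: 1; order 2: 7; order 3: 1; order 4: 3; order 6: 3; order 12: 1.
Total: 1 + 7 + 1 + 3 + 3 + 1 = 16.

16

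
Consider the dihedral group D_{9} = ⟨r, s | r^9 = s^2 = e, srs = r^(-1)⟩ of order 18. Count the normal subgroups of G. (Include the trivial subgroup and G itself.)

4

G has 16 subgroups. Checking conjugation-invariance by order — order 1: 1/1 normal; order 2: 0/9 normal; order 3: 1/1 normal; order 6: 0/3 normal; order 9: 1/1 normal; order 18: 1/1 normal.
Total normal subgroups: 4.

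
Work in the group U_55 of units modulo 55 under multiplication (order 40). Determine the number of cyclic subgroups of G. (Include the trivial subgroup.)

12

Each element a generates a cyclic subgroup ⟨a⟩; distinct elements may generate the same one (a cyclic group of order d has φ(d) generators).
Cyclic subgroups by order — order 1: 1; order 2: 3; order 4: 2; order 5: 1; order 10: 3; order 20: 2.
Total: 12.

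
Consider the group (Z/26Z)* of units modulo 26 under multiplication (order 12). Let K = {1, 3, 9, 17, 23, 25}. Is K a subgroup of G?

|K| = 6 divides |G| = 12, consistent with Lagrange.
K contains the identity, every element's inverse is in K, and K is closed under ·: it is a subgroup.
In fact K = ⟨17⟩.

Yes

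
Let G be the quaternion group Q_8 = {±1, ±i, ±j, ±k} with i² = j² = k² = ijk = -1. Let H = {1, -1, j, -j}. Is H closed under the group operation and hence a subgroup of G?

|H| = 4 divides |G| = 8, consistent with Lagrange.
H contains the identity, every element's inverse is in H, and H is closed under ·: it is a subgroup.
In fact H = ⟨j⟩.

Yes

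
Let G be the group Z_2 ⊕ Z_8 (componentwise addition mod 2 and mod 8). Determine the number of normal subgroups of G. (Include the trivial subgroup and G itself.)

11

G is abelian, so every subgroup is normal.
G has 11 subgroups in total, hence 11 normal subgroups.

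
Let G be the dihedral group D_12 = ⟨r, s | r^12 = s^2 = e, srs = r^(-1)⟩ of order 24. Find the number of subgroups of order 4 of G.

7

|G| = 24 and 4 | 24, so subgroups of order 4 are possible by Lagrange.
The subgroups of order 4 are: {e, r^6, r^4s, r^10s}; {e, r^6, r^5s, r^11s}; {e, r^6, r^2s, r^8s}; {e, r^3, r^6, r^9}; … (7 in all).
So G has 7 subgroups of order 4.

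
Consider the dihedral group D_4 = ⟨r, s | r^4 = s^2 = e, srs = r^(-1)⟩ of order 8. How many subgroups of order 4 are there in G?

3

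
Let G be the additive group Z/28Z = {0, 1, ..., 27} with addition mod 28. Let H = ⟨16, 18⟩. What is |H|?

|⟨16⟩| = 7 and |⟨18⟩| = 14, so |H| is a multiple of lcm(7, 14) = 14 and divides |G| = 28.
Closing under the operation: H = {0, 2, 4, 6, 8, 10, 12, 14, 16, 18, 20, 22, 24, 26}, so |H| = 14.

14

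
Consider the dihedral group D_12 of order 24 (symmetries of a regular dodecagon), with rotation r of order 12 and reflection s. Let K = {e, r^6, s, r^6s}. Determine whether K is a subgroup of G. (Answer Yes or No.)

|K| = 4 divides |G| = 24, consistent with Lagrange.
K contains the identity, every element's inverse is in K, and K is closed under ·: it is a subgroup.

Yes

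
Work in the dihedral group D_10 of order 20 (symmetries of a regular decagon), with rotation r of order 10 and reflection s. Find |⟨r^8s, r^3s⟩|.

|⟨r^8s⟩| = 2 and |⟨r^3s⟩| = 2, so |H| is a multiple of lcm(2, 2) = 2 and divides |G| = 20.
Closing under the operation: H = {e, r^5, r^3s, r^8s}, so |H| = 4.

4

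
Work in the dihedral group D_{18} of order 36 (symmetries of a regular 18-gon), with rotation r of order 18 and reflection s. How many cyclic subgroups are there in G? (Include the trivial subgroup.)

Group the elements of G by the cyclic subgroup they generate; each cyclic subgroup of order d accounts for φ(d) elements.
Cyclic subgroups by order — order 1: 1; order 2: 19; order 3: 1; order 6: 1; order 9: 1; order 18: 1.
Total: 24.

24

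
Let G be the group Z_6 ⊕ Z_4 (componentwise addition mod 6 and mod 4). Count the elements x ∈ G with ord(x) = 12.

8

An element (a,b) has order lcm(ord(a), ord(b)); count pairs with lcm equal to 12.
Enumerating gives 8 such elements.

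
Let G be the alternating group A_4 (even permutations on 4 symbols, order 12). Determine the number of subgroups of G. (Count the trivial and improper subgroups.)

|G| = 12, so by Lagrange every subgroup order divides 12. Divisors: 1, 2, 3, 4, 6, 12.
Subgroups by order — order 1: 1; order 2: 3; order 3: 4; order 4: 1; order 6: 0; order 12: 1.
Total: 1 + 3 + 4 + 1 + 0 + 1 = 10.

10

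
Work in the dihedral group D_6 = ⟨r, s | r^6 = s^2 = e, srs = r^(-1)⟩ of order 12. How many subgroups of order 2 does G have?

|G| = 12 and 2 | 12, so subgroups of order 2 are possible by Lagrange.
The subgroups of order 2 are: {e, r^2s}; {e, r^3}; {e, r^3s}; {e, r^4s}; … (7 in all).
So G has 7 subgroups of order 2.

7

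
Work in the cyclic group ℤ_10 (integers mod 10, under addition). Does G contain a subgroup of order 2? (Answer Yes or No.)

2 | 10. A subgroup of order 2 is {0, 5}.

Yes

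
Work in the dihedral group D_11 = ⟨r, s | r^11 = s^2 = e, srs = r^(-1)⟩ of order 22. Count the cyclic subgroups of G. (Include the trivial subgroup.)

13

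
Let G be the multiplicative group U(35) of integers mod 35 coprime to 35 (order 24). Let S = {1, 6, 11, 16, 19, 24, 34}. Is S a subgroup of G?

|S| = 7 does not divide |G| = 24, so by Lagrange S is not a subgroup.

No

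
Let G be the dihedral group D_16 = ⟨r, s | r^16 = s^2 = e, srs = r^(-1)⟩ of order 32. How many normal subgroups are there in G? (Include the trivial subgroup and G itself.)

8

G has 36 subgroups. Checking conjugation-invariance by order — order 1: 1/1 normal; order 2: 1/17 normal; order 4: 1/9 normal; order 8: 1/5 normal; order 16: 3/3 normal; order 32: 1/1 normal.
Total normal subgroups: 8.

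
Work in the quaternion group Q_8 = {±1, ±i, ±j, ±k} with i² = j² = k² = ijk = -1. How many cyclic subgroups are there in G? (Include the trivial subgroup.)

A cyclic subgroup of order d is generated by each of its φ(d) elements of order d, so the cyclic subgroups of order d number (#elements of order d)/φ(d).
Cyclic subgroups by order — order 1: 1; order 2: 1; order 4: 3.
Total: 5.

5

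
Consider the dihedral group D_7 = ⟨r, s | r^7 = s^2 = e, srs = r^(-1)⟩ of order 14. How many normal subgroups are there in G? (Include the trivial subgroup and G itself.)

G has 10 subgroups. Checking conjugation-invariance by order — order 1: 1/1 normal; order 2: 0/7 normal; order 7: 1/1 normal; order 14: 1/1 normal.
Total normal subgroups: 3.

3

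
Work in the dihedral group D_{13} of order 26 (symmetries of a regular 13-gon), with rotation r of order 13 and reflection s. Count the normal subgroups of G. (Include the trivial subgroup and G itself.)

3

G has 16 subgroups. Checking conjugation-invariance by order — order 1: 1/1 normal; order 2: 0/13 normal; order 13: 1/1 normal; order 26: 1/1 normal.
Total normal subgroups: 3.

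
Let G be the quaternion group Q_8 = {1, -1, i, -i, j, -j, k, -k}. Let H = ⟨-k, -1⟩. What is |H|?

4

|⟨-k⟩| = 4 and |⟨-1⟩| = 2, so |H| is a multiple of lcm(4, 2) = 4 and divides |G| = 8.
Closing under the operation: H = {1, -1, k, -k}, so |H| = 4.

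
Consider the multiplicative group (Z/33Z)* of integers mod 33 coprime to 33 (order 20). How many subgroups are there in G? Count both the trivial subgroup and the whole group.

10

|G| = 20, so by Lagrange every subgroup order divides 20. Divisors: 1, 2, 4, 5, 10, 20.
Subgroups by order — order 1: 1; order 2: 3; order 4: 1; order 5: 1; order 10: 3; order 20: 1.
Total: 1 + 3 + 1 + 1 + 3 + 1 = 10.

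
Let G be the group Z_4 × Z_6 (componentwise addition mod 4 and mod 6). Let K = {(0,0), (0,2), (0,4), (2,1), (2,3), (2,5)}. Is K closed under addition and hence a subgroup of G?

Yes

|K| = 6 divides |G| = 24, consistent with Lagrange.
K contains the identity, every element's inverse is in K, and K is closed under +: it is a subgroup.
In fact K = ⟨(2,1)⟩.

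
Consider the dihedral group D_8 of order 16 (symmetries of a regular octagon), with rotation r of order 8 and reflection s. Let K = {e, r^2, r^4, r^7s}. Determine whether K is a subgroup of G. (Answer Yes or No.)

No

r^2 ∈ K but its inverse r^6 ∉ K, so K is not a subgroup.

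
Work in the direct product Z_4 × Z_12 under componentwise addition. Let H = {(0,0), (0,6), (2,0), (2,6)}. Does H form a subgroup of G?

Yes

|H| = 4 divides |G| = 48, consistent with Lagrange.
H contains the identity, every element's inverse is in H, and H is closed under +: it is a subgroup.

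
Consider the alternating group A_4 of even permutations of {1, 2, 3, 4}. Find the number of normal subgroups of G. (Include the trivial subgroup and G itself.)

3

G has 10 subgroups. Checking conjugation-invariance by order — order 1: 1/1 normal; order 2: 0/3 normal; order 3: 0/4 normal; order 4: 1/1 normal; order 12: 1/1 normal.
Total normal subgroups: 3.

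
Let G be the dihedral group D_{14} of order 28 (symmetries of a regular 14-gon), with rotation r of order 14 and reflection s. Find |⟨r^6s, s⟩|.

|⟨r^6s⟩| = 2 and |⟨s⟩| = 2, so |H| is a multiple of lcm(2, 2) = 2 and divides |G| = 28.
Closing under the operation: H = {e, r^2, r^4, r^6, r^8, r^10, r^12, s, r^2s, r^4s, r^6s, r^8s, r^10s, r^12s}, so |H| = 14.

14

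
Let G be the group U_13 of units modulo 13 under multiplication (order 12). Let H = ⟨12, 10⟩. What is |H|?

|⟨12⟩| = 2 and |⟨10⟩| = 6, so |H| is a multiple of lcm(2, 6) = 6 and divides |G| = 12.
Closing under the operation: H = {1, 3, 4, 9, 10, 12}, so |H| = 6.

6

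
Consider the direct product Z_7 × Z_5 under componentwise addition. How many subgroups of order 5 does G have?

|G| = 35 and 5 | 35, so subgroups of order 5 are possible by Lagrange.
The subgroups of order 5 are: {(0,0), (0,1), (0,2), (0,3), (0,4)}.
So G has 1 subgroup of order 5.

1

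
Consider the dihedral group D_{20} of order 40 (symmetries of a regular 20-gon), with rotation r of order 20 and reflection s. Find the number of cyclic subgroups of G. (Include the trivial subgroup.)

26

Each element a generates a cyclic subgroup ⟨a⟩; distinct elements may generate the same one (a cyclic group of order d has φ(d) generators).
Cyclic subgroups by order — order 1: 1; order 2: 21; order 4: 1; order 5: 1; order 10: 1; order 20: 1.
Total: 26.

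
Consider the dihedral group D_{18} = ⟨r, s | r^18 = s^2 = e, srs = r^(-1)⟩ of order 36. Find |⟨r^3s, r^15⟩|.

|⟨r^3s⟩| = 2 and |⟨r^15⟩| = 6, so |H| is a multiple of lcm(2, 6) = 6 and divides |G| = 36.
Closing under the operation: H = {e, r^3, r^6, r^9, r^12, r^15, s, r^3s, r^6s, r^9s, r^12s, r^15s}, so |H| = 12.

12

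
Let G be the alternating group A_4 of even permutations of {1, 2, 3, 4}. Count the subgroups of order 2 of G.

3

|G| = 12 and 2 | 12, so subgroups of order 2 are possible by Lagrange.
The subgroups of order 2 are: {e, (1 2)(3 4)}; {e, (1 3)(2 4)}; {e, (1 4)(2 3)}.
So G has 3 subgroups of order 2.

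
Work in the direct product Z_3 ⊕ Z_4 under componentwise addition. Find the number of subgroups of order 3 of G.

1

|G| = 12 and 3 | 12, so subgroups of order 3 are possible by Lagrange.
The subgroups of order 3 are: {(0,0), (1,0), (2,0)}.
So G has 1 subgroup of order 3.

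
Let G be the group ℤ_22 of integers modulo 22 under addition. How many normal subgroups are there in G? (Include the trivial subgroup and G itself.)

4

G is abelian, so every subgroup is normal.
G has 4 subgroups in total, hence 4 normal subgroups.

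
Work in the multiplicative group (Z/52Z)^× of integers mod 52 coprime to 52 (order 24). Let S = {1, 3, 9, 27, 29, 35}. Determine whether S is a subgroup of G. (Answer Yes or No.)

Yes

|S| = 6 divides |G| = 24, consistent with Lagrange.
S contains the identity, every element's inverse is in S, and S is closed under ·: it is a subgroup.
In fact S = ⟨3⟩.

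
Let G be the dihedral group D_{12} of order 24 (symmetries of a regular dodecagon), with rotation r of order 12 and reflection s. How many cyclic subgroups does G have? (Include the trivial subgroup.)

Each element a generates a cyclic subgroup ⟨a⟩; distinct elements may generate the same one (a cyclic group of order d has φ(d) generators).
Cyclic subgroups by order — order 1: 1; order 2: 13; order 3: 1; order 4: 1; order 6: 1; order 12: 1.
Total: 18.

18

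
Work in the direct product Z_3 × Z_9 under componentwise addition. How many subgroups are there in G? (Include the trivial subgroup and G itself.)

|G| = 27, so by Lagrange every subgroup order divides 27. Divisors: 1, 3, 9, 27.
Subgroups by order — order 1: 1; order 3: 4; order 9: 4; order 27: 1.
Total: 1 + 4 + 4 + 1 = 10.

10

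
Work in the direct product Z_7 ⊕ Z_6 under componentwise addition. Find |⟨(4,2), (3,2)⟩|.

|⟨(4,2)⟩| = 21 and |⟨(3,2)⟩| = 21, so |H| is a multiple of lcm(21, 21) = 21 and divides |G| = 42.
Closing under the operation: H = {(0,0), (0,2), (0,4), (1,0), (1,2), (1,4), (2,0), (2,2), (2,4), (3,0), (3,2), (3,4), (4,0), (4,2), (4,4), (5,0), (5,2), (5,4), (6,0), (6,2), (6,4)}, so |H| = 21.

21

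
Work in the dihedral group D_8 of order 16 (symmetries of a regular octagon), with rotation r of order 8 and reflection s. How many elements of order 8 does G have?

4

The elements of order 8 are: r, r^3, r^5, r^7.
That's 4.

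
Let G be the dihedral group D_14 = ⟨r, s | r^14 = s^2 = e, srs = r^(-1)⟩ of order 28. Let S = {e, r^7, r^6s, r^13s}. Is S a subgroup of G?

|S| = 4 divides |G| = 28, consistent with Lagrange.
S contains the identity, every element's inverse is in S, and S is closed under ·: it is a subgroup.

Yes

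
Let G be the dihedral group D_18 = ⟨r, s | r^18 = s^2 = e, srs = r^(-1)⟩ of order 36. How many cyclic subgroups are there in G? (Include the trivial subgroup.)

Each element a generates a cyclic subgroup ⟨a⟩; distinct elements may generate the same one (a cyclic group of order d has φ(d) generators).
Cyclic subgroups by order — order 1: 1; order 2: 19; order 3: 1; order 6: 1; order 9: 1; order 18: 1.
Total: 24.

24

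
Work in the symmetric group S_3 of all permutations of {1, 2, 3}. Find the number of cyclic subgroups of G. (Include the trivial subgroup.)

5

A cyclic subgroup of order d is generated by each of its φ(d) elements of order d, so the cyclic subgroups of order d number (#elements of order d)/φ(d).
Cyclic subgroups by order — order 1: 1; order 2: 3; order 3: 1.
Total: 5.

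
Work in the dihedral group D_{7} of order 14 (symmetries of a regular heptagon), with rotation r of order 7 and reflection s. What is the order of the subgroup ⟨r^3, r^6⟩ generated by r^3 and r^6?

|⟨r^3⟩| = 7 and |⟨r^6⟩| = 7, so |H| is a multiple of lcm(7, 7) = 7 and divides |G| = 14.
Closing under the operation: H = {e, r, r^2, r^3, r^4, r^5, r^6}, so |H| = 7.

7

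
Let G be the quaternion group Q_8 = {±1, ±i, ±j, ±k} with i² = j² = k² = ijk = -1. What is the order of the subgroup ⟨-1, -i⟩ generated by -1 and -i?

|⟨-1⟩| = 2 and |⟨-i⟩| = 4, so |H| is a multiple of lcm(2, 4) = 4 and divides |G| = 8.
Closing under the operation: H = {1, -1, i, -i}, so |H| = 4.

4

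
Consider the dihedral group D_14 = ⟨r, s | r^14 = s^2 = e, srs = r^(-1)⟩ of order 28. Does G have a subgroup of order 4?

Yes

4 | 28. A subgroup of order 4 is {e, r^7, r^3s, r^10s}.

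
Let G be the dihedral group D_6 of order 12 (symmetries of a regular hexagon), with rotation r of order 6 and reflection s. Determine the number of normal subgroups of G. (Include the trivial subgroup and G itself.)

G has 16 subgroups. Checking conjugation-invariance by order — order 1: 1/1 normal; order 2: 1/7 normal; order 3: 1/1 normal; order 4: 0/3 normal; order 6: 3/3 normal; order 12: 1/1 normal.
Total normal subgroups: 7.

7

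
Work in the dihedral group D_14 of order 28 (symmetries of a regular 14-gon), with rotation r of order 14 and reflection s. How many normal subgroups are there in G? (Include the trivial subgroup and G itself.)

7

G has 28 subgroups. Checking conjugation-invariance by order — order 1: 1/1 normal; order 2: 1/15 normal; order 4: 0/7 normal; order 7: 1/1 normal; order 14: 3/3 normal; order 28: 1/1 normal.
Total normal subgroups: 7.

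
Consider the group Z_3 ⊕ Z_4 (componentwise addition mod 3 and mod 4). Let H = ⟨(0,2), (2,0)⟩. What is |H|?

|⟨(0,2)⟩| = 2 and |⟨(2,0)⟩| = 3, so |H| is a multiple of lcm(2, 3) = 6 and divides |G| = 12.
Closing under the operation: H = {(0,0), (0,2), (1,0), (1,2), (2,0), (2,2)}, so |H| = 6.

6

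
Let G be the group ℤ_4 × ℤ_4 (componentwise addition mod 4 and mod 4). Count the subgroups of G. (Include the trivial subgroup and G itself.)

15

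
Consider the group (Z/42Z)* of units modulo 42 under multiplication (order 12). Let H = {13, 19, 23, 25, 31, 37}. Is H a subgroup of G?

The identity 1 ∉ H, so H is not a subgroup.

No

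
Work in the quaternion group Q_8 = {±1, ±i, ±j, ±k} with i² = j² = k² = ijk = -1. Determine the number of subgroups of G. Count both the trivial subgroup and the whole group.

6

|G| = 8, so by Lagrange every subgroup order divides 8. Divisors: 1, 2, 4, 8.
Subgroups by order — order 1: 1; order 2: 1; order 4: 3; order 8: 1.
Total: 1 + 1 + 3 + 1 = 6.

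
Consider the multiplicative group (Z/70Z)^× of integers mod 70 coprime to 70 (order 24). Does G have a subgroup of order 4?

Yes

4 | 24. A subgroup of order 4 is {1, 13, 27, 29}.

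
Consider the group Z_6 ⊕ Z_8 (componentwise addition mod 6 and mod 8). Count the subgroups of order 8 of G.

|G| = 48 and 8 | 48, so subgroups of order 8 are possible by Lagrange.
The subgroups of order 8 are: {(0,0), (0,1), (0,2), (0,3), (0,4), (0,5), (0,6), (0,7)}; {(0,0), (0,2), (0,4), (0,6), (3,0), (3,2), (3,4), (3,6)}; {(0,0), (0,2), (0,4), (0,6), (3,1), (3,3), (3,5), (3,7)}.
So G has 3 subgroups of order 8.

3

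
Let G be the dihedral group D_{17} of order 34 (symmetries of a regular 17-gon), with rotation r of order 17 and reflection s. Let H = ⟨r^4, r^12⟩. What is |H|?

17

|⟨r^4⟩| = 17 and |⟨r^12⟩| = 17, so |H| is a multiple of lcm(17, 17) = 17 and divides |G| = 34.
Closing under the operation: H = {e, r, r^2, r^3, r^4, r^5, r^6, r^7, r^8, r^9, r^10, r^11, r^12, r^13, r^14, r^15, r^16}, so |H| = 17.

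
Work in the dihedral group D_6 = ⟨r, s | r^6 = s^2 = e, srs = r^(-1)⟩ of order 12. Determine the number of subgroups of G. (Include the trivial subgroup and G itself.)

16

|G| = 12, so by Lagrange every subgroup order divides 12. Divisors: 1, 2, 3, 4, 6, 12.
Subgroups by order — order 1: 1; order 2: 7; order 3: 1; order 4: 3; order 6: 3; order 12: 1.
Total: 1 + 7 + 1 + 3 + 3 + 1 = 16.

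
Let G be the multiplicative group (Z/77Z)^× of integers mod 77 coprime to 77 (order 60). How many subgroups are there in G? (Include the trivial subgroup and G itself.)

20

|G| = 60, so by Lagrange every subgroup order divides 60. Divisors: 1, 2, 3, 4, 5, 6, 10, 12, 15, 20, 30, 60.
Subgroups by order — order 1: 1; order 2: 3; order 3: 1; order 4: 1; order 5: 1; order 6: 3; order 10: 3; order 12: 1; order 15: 1; order 20: 1; order 30: 3; order 60: 1.
Total: 1 + 3 + 1 + 1 + 1 + 3 + 3 + 1 + 1 + 1 + 3 + 1 = 20.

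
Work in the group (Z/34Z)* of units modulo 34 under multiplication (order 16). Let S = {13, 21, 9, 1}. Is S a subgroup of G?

No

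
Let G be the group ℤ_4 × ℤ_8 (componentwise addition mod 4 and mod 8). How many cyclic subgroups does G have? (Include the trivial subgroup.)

14

Each element a generates a cyclic subgroup ⟨a⟩; distinct elements may generate the same one (a cyclic group of order d has φ(d) generators).
Cyclic subgroups by order — order 1: 1; order 2: 3; order 4: 6; order 8: 4.
Total: 14.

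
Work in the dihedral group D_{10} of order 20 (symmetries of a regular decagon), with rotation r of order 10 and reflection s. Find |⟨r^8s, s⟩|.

|⟨r^8s⟩| = 2 and |⟨s⟩| = 2, so |H| is a multiple of lcm(2, 2) = 2 and divides |G| = 20.
Closing under the operation: H = {e, r^2, r^4, r^6, r^8, s, r^2s, r^4s, r^6s, r^8s}, so |H| = 10.

10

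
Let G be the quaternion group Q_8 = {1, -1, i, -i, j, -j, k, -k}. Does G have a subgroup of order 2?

2 | 8. A subgroup of order 2 is {1, -1}.

Yes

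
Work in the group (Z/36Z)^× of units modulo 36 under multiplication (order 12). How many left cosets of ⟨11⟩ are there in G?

|⟨11⟩| = 6 and |G| = 12.
By Lagrange, [G : H] = |G|/|H| = 12/6 = 2.

2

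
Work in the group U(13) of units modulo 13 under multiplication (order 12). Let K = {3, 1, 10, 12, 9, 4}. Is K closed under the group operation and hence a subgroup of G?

Yes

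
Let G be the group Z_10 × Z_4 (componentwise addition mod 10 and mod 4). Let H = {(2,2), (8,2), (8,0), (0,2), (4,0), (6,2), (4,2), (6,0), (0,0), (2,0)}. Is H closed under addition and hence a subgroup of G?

|H| = 10 divides |G| = 40, consistent with Lagrange.
H contains the identity, every element's inverse is in H, and H is closed under +: it is a subgroup.
In fact H = ⟨(6,2)⟩.

Yes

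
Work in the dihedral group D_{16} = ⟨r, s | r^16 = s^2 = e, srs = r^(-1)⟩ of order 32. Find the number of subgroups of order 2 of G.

|G| = 32 and 2 | 32, so subgroups of order 2 are possible by Lagrange.
The subgroups of order 2 are: {e, r^10s}; {e, r^11s}; {e, r^12s}; {e, r^13s}; … (17 in all).
So G has 17 subgroups of order 2.

17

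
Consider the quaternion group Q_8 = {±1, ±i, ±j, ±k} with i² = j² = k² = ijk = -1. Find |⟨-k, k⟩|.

|⟨-k⟩| = 4 and |⟨k⟩| = 4, so |H| is a multiple of lcm(4, 4) = 4 and divides |G| = 8.
Closing under the operation: H = {1, -1, k, -k}, so |H| = 4.

4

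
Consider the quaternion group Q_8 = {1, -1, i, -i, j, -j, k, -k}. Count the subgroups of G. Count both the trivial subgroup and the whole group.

6

|G| = 8, so by Lagrange every subgroup order divides 8. Divisors: 1, 2, 4, 8.
Subgroups by order — order 1: 1; order 2: 1; order 4: 3; order 8: 1.
Total: 1 + 1 + 3 + 1 = 6.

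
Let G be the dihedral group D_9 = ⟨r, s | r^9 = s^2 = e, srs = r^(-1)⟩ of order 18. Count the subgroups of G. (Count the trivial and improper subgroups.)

16

|G| = 18, so by Lagrange every subgroup order divides 18. Divisors: 1, 2, 3, 6, 9, 18.
Subgroups by order — order 1: 1; order 2: 9; order 3: 1; order 6: 3; order 9: 1; order 18: 1.
Total: 1 + 9 + 1 + 3 + 1 + 1 = 16.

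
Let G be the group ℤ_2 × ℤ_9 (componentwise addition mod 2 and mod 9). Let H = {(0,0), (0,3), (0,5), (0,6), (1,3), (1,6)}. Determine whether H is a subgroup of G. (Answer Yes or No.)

No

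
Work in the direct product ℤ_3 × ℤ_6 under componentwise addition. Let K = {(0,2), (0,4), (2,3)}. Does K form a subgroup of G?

No

The identity (0,0) ∉ K, so K is not a subgroup.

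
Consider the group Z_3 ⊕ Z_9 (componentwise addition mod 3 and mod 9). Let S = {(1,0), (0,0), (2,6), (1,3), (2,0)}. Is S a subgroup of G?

|S| = 5 does not divide |G| = 27, so by Lagrange S is not a subgroup.

No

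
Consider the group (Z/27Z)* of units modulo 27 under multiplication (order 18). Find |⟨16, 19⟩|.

9

|⟨16⟩| = 9 and |⟨19⟩| = 3, so |H| is a multiple of lcm(9, 3) = 9 and divides |G| = 18.
Closing under the operation: H = {1, 4, 7, 10, 13, 16, 19, 22, 25}, so |H| = 9.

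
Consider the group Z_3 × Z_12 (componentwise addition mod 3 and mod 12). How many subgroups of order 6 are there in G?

4

|G| = 36 and 6 | 36, so subgroups of order 6 are possible by Lagrange.
The subgroups of order 6 are: {(0,0), (0,2), (0,4), (0,6), (0,8), (0,10)}; {(0,0), (0,6), (1,0), (1,6), (2,0), (2,6)}; {(0,0), (0,6), (1,4), (1,10), (2,2), (2,8)}; {(0,0), (0,6), (1,2), (1,8), (2,4), (2,10)}.
So G has 4 subgroups of order 6.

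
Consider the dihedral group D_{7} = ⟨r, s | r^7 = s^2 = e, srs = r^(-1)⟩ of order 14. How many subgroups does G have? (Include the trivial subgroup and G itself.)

|G| = 14, so by Lagrange every subgroup order divides 14. Divisors: 1, 2, 7, 14.
Subgroups by order — order 1: 1; order 2: 7; order 7: 1; order 14: 1.
Total: 1 + 7 + 1 + 1 = 10.

10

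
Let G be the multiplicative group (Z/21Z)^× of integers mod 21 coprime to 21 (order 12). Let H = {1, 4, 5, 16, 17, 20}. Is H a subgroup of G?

Yes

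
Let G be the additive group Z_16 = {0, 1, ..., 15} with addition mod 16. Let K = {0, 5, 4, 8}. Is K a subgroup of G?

No

4 ∈ K but its inverse 12 ∉ K, so K is not a subgroup.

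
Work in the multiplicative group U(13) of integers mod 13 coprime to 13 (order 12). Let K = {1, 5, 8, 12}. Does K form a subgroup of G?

Yes

|K| = 4 divides |G| = 12, consistent with Lagrange.
K contains the identity, every element's inverse is in K, and K is closed under ·: it is a subgroup.
In fact K = ⟨8⟩.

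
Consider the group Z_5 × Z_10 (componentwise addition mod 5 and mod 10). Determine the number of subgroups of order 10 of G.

|G| = 50 and 10 | 50, so subgroups of order 10 are possible by Lagrange.
The subgroups of order 10 are: {(0,0), (0,1), (0,2), (0,3), (0,4), (0,5), (0,6), (0,7), (0,8), (0,9)}; {(0,0), (0,5), (1,0), (1,5), (2,0), (2,5), (3,0), (3,5), (4,0), (4,5)}; {(0,0), (0,5), (1,1), (1,6), (2,2), (2,7), (3,3), (3,8), (4,4), (4,9)}; {(0,0), (0,5), (1,2), (1,7), (2,4), (2,9), (3,1), (3,6), (4,3), (4,8)}; … (6 in all).
So G has 6 subgroups of order 10.

6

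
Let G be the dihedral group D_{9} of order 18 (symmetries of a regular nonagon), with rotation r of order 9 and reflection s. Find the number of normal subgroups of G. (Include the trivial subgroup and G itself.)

G has 16 subgroups. Checking conjugation-invariance by order — order 1: 1/1 normal; order 2: 0/9 normal; order 3: 1/1 normal; order 6: 0/3 normal; order 9: 1/1 normal; order 18: 1/1 normal.
Total normal subgroups: 4.

4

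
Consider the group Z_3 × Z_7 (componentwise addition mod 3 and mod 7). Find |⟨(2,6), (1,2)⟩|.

|⟨(2,6)⟩| = 21 and |⟨(1,2)⟩| = 21, so |H| is a multiple of lcm(21, 21) = 21 and divides |G| = 21.
Closing {(2,6), (1,2)} under the group operation gives all of G, so |H| = 21.

21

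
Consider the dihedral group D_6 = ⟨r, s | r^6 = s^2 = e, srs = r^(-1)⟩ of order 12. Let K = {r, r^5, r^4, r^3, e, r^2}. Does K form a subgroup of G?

Yes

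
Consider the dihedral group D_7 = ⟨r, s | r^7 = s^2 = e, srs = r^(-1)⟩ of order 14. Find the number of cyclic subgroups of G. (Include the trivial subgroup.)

9

Each element a generates a cyclic subgroup ⟨a⟩; distinct elements may generate the same one (a cyclic group of order d has φ(d) generators).
Cyclic subgroups by order — order 1: 1; order 2: 7; order 7: 1.
Total: 9.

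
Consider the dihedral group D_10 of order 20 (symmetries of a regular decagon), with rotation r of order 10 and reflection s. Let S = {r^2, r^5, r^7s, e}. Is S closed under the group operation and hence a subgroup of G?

No

r^2 ∈ S but its inverse r^8 ∉ S, so S is not a subgroup.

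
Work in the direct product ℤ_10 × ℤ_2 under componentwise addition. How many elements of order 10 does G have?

An element (a,b) has order lcm(ord(a), ord(b)); count pairs with lcm equal to 10.
Enumerating gives 12 such elements.

12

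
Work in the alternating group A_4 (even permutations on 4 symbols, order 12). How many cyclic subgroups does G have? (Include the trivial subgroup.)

Group the elements of G by the cyclic subgroup they generate; each cyclic subgroup of order d accounts for φ(d) elements.
Cyclic subgroups by order — order 1: 1; order 2: 3; order 3: 4.
Total: 8.

8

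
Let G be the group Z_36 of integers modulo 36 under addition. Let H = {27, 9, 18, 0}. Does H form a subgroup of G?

|H| = 4 divides |G| = 36, consistent with Lagrange.
H contains the identity, every element's inverse is in H, and H is closed under +: it is a subgroup.
In fact H = ⟨9⟩.

Yes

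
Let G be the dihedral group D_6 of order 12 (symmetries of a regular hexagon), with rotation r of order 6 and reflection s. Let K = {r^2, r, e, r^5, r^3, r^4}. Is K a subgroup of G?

Yes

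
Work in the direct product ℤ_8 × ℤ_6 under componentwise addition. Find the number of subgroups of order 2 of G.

3

|G| = 48 and 2 | 48, so subgroups of order 2 are possible by Lagrange.
The subgroups of order 2 are: {(0,0), (0,3)}; {(0,0), (4,0)}; {(0,0), (4,3)}.
So G has 3 subgroups of order 2.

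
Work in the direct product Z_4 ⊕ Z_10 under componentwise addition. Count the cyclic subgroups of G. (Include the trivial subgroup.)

12

A cyclic subgroup of order d is generated by each of its φ(d) elements of order d, so the cyclic subgroups of order d number (#elements of order d)/φ(d).
Cyclic subgroups by order — order 1: 1; order 2: 3; order 4: 2; order 5: 1; order 10: 3; order 20: 2.
Total: 12.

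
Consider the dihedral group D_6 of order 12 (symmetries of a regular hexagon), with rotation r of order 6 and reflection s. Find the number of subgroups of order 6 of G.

|G| = 12 and 6 | 12, so subgroups of order 6 are possible by Lagrange.
The subgroups of order 6 are: {e, r, r^2, r^3, r^4, r^5}; {e, r^2, r^4, s, r^2s, r^4s}; {e, r^2, r^4, rs, r^3s, r^5s}.
So G has 3 subgroups of order 6.

3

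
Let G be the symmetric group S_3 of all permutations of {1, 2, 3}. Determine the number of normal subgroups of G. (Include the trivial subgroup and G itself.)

3

G has 6 subgroups. Checking conjugation-invariance by order — order 1: 1/1 normal; order 2: 0/3 normal; order 3: 1/1 normal; order 6: 1/1 normal.
Total normal subgroups: 3.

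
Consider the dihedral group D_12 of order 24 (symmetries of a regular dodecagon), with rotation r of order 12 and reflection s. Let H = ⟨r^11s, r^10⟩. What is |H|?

12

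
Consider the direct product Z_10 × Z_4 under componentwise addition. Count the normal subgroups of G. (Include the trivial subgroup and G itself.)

16

G is abelian, so every subgroup is normal.
G has 16 subgroups in total, hence 16 normal subgroups.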